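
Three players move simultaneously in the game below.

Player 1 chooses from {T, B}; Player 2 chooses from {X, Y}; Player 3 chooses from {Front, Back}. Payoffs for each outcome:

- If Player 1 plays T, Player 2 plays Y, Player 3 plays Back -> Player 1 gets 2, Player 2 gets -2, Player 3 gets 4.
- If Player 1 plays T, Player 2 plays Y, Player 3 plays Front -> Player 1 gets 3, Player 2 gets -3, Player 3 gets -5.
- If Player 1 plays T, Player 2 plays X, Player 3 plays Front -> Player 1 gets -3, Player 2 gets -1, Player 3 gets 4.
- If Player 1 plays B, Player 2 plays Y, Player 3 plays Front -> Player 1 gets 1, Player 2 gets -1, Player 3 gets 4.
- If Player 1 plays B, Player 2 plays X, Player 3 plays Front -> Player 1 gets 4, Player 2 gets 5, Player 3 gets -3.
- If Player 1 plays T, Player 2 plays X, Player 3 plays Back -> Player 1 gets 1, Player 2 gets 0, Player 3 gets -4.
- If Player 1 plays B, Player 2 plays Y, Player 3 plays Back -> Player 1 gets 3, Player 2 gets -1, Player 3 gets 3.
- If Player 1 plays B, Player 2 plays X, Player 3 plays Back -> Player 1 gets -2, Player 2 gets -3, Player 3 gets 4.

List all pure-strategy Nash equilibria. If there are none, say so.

Player 1 against (X, Front): payoffs -3, 4 → best response B.
Player 1 against (X, Back): payoffs 1, -2 → best response T.
Player 1 against (Y, Front): payoffs 3, 1 → best response T.
Player 1 against (Y, Back): payoffs 2, 3 → best response B.
Player 2 against (T, Front): payoffs -1, -3 → best response X.
Player 2 against (T, Back): payoffs 0, -2 → best response X.
Player 2 against (B, Front): payoffs 5, -1 → best response X.
Player 2 against (B, Back): payoffs -3, -1 → best response Y.
Player 3 against (T, X): payoffs 4, -4 → best response Front.
Player 3 against (T, Y): payoffs -5, 4 → best response Back.
Player 3 against (B, X): payoffs -3, 4 → best response Back.
Player 3 against (B, Y): payoffs 4, 3 → best response Front.
No profile is a mutual best response for all players.

There is no pure-strategy Nash equilibrium.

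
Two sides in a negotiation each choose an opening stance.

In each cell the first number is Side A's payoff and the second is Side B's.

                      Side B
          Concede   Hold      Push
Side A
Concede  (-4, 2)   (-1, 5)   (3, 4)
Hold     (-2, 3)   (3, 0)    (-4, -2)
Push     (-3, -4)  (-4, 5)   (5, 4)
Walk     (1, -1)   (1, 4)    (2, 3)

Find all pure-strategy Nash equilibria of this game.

This game has no pure Nash equilibrium.

(Concede, Concede): Side A can switch to Hold (-4 → -2). Not NE.
(Concede, Hold): Side A can switch to Hold (-1 → 3). Not NE.
(Concede, Push): Side A can switch to Push (3 → 5). Not NE.
(Hold, Concede): Side A can switch to Walk (-2 → 1). Not NE.
(Hold, Hold): Side B can switch to Concede (0 → 3). Not NE.
(Hold, Push): Side A can switch to Concede (-4 → 3). Not NE.
(The remaining 6 profiles each have a profitable deviation by the same check.)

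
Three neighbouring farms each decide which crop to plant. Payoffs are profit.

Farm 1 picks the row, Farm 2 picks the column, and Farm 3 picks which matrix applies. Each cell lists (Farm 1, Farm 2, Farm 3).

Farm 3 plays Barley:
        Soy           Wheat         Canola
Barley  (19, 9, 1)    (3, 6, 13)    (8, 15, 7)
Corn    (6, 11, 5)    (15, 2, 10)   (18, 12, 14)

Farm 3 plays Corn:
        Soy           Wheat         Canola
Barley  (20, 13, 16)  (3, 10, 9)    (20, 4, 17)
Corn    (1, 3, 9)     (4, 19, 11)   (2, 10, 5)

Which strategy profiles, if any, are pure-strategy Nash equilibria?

The pure Nash equilibria are (Barley, Soy, Corn) and (Corn, Wheat, Corn) and (Corn, Canola, Barley).

Mark each player's best response to every combination of opponents' strategies; a profile where every player is best-responding is a pure Nash equilibrium.
Farm 1 against (Soy, Barley): payoffs 19, 6 → best response Barley.
Farm 1 against (Soy, Corn): payoffs 20, 1 → best response Barley.
Farm 1 against (Wheat, Barley): payoffs 3, 15 → best response Corn.
Farm 1 against (Wheat, Corn): payoffs 3, 4 → best response Corn.
Farm 1 against (Canola, Barley): payoffs 8, 18 → best response Corn.
Farm 1 against (Canola, Corn): payoffs 20, 2 → best response Barley.
Farm 2 against (Barley, Barley): payoffs 9, 6, 15 → best response Canola.
Farm 2 against (Barley, Corn): payoffs 13, 10, 4 → best response Soy.
Farm 2 against (Corn, Barley): payoffs 11, 2, 12 → best response Canola.
Farm 2 against (Corn, Corn): payoffs 3, 19, 10 → best response Wheat.
Farm 3 against (Barley, Soy): payoffs 1, 16 → best response Corn.
Farm 3 against (Barley, Wheat): payoffs 13, 9 → best response Barley.
Farm 3 against (Barley, Canola): payoffs 7, 17 → best response Corn.
Farm 3 against (Corn, Soy): payoffs 5, 9 → best response Corn.
Farm 3 against (Corn, Wheat): payoffs 10, 11 → best response Corn.
Farm 3 against (Corn, Canola): payoffs 14, 5 → best response Barley.
Mutual best responses: (Barley, Soy, Corn); (Corn, Wheat, Corn); (Corn, Canola, Barley).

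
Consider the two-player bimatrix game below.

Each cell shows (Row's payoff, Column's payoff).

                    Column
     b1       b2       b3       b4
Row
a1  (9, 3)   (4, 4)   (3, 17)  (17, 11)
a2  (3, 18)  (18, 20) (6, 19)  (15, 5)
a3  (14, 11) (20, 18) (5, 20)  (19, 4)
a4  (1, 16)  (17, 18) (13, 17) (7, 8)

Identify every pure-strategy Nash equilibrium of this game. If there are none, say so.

There is no pure-strategy Nash equilibrium.

Row against b1: payoffs 9, 3, 14, 1 → best response a3.
Row against b2: payoffs 4, 18, 20, 17 → best response a3.
Row against b3: payoffs 3, 6, 5, 13 → best response a4.
Row against b4: payoffs 17, 15, 19, 7 → best response a3.
Column against a1: payoffs 3, 4, 17, 11 → best response b3.
Column against a2: payoffs 18, 20, 19, 5 → best response b2.
Column against a3: payoffs 11, 18, 20, 4 → best response b3.
Column against a4: payoffs 16, 18, 17, 8 → best response b2.
No profile is a mutual best response for all players.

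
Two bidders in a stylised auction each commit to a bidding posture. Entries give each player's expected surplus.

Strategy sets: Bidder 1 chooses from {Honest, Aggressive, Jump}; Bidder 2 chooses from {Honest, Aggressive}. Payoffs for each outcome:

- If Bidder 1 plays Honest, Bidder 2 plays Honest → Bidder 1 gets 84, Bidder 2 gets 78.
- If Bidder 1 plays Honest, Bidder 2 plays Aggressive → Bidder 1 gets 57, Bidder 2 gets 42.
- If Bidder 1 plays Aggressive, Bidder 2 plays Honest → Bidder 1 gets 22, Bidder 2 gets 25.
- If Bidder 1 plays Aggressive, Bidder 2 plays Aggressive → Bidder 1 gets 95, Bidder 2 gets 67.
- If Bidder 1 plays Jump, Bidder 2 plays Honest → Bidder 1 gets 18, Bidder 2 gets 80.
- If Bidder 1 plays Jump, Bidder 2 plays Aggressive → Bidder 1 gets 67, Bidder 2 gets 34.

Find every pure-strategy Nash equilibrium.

For each strategy profile, look for a profitable unilateral deviation.
(Honest, Honest): Bidder 1 gets 84, best alternative 22; Bidder 2 gets 78, best alternative 42. No profitable deviation — NE.
(Honest, Aggressive): Bidder 1 can switch to Aggressive (57 → 95). Not NE.
(Aggressive, Honest): Bidder 1 can switch to Honest (22 → 84). Not NE.
(Aggressive, Aggressive): Bidder 1 gets 95, best alternative 67; Bidder 2 gets 67, best alternative 25. No profitable deviation — NE.
(Jump, Honest): Bidder 1 can switch to Honest (18 → 84). Not NE.
(Jump, Aggressive): Bidder 1 can switch to Aggressive (67 → 95). Not NE.

Pure-strategy Nash equilibria: (Honest, Honest); (Aggressive, Aggressive)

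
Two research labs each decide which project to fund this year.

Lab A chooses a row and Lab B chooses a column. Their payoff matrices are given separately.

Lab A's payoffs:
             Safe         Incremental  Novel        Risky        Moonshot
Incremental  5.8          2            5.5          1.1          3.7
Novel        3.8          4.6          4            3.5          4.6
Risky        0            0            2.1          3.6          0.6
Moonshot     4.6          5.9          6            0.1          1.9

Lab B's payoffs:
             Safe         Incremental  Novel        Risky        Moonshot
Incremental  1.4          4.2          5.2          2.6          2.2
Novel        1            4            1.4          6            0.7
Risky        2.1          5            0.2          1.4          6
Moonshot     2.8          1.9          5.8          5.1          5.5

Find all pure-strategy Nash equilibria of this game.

Mark each player's best response to every combination of opponents' strategies; a profile where every player is best-responding is a pure Nash equilibrium.
Lab A against Safe: payoffs 5.8, 3.8, 0, 4.6 → best response Incremental.
Lab A against Incremental: payoffs 2, 4.6, 0, 5.9 → best response Moonshot.
Lab A against Novel: payoffs 5.5, 4, 2.1, 6 → best response Moonshot.
Lab A against Risky: payoffs 1.1, 3.5, 3.6, 0.1 → best response Risky.
Lab A against Moonshot: payoffs 3.7, 4.6, 0.6, 1.9 → best response Novel.
Lab B against Incremental: payoffs 1.4, 4.2, 5.2, 2.6, 2.2 → best response Novel.
Lab B against Novel: payoffs 1, 4, 1.4, 6, 0.7 → best response Risky.
Lab B against Risky: payoffs 2.1, 5, 0.2, 1.4, 6 → best response Moonshot.
Lab B against Moonshot: payoffs 2.8, 1.9, 5.8, 5.1, 5.5 → best response Novel.
Mutual best responses: (Moonshot, Novel).

(Moonshot, Novel)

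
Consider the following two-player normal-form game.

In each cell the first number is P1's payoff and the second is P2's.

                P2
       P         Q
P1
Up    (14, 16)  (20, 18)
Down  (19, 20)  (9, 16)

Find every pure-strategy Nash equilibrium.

P1 against P: payoffs 14, 19 → best response Down.
P1 against Q: payoffs 20, 9 → best response Up.
P2 against Up: payoffs 16, 18 → best response Q.
P2 against Down: payoffs 20, 16 → best response P.
Mutual best responses: (Up, Q); (Down, P).

The pure Nash equilibria are (Up, Q); (Down, P).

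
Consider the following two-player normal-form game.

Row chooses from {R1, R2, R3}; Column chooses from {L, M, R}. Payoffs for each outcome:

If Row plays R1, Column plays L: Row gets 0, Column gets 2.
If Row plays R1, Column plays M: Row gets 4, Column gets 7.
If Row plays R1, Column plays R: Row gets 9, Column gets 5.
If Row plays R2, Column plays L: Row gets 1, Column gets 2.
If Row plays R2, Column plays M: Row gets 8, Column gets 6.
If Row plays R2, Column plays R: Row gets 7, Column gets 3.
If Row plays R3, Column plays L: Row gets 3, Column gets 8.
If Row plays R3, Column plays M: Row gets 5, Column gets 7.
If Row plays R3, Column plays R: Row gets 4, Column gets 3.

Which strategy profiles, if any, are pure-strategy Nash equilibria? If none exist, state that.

The pure Nash equilibria are (R2, M), (R3, L).

Check each profile: it is a Nash equilibrium iff no player can strictly gain by switching unilaterally.
(R1, L): Row can switch to R2 (0 → 1). Not NE.
(R1, M): Row can switch to R2 (4 → 8). Not NE.
(R1, R): Column can switch to M (5 → 7). Not NE.
(R2, L): Row can switch to R3 (1 → 3). Not NE.
(R2, M): Row gets 8, best alternative 5; Column gets 6, best alternative 3. No profitable deviation — NE.
(R2, R): Row can switch to R1 (7 → 9). Not NE.
(R3, L): Row gets 3, best alternative 1; Column gets 8, best alternative 7. No profitable deviation — NE.
(R3, M): Row can switch to R2 (5 → 8). Not NE.
(R3, R): Row can switch to R1 (4 → 9). Not NE.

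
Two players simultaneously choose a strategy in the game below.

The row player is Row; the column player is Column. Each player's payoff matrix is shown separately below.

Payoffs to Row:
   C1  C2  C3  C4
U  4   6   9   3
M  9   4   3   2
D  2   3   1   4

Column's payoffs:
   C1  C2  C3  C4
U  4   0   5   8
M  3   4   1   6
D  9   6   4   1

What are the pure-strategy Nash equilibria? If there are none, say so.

For each strategy profile, look for a profitable unilateral deviation.
(U, C1): Row can switch to M (4 → 9). Not NE.
(U, C2): Column can switch to C1 (0 → 4). Not NE.
(U, C3): Column can switch to C4 (5 → 8). Not NE.
(U, C4): Row can switch to D (3 → 4). Not NE.
(M, C1): Column can switch to C2 (3 → 4). Not NE.
(M, C2): Row can switch to U (4 → 6). Not NE.
(M, C3): Row can switch to U (3 → 9). Not NE.
(M, C4): Row can switch to U (2 → 3). Not NE.
(The remaining 4 profiles each have a profitable deviation by the same check.)

No pure-strategy Nash equilibrium.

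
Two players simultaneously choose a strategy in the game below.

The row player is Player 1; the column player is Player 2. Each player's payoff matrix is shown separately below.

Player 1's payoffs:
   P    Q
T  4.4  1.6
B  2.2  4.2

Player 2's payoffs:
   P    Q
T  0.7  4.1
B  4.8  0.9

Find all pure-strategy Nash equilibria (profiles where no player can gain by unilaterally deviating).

none

(T, P): Player 2 can switch to Q (0.7 → 4.1). Not NE.
(T, Q): Player 1 can switch to B (1.6 → 4.2). Not NE.
(B, P): Player 1 can switch to T (2.2 → 4.4). Not NE.
(B, Q): Player 2 can switch to P (0.9 → 4.8). Not NE.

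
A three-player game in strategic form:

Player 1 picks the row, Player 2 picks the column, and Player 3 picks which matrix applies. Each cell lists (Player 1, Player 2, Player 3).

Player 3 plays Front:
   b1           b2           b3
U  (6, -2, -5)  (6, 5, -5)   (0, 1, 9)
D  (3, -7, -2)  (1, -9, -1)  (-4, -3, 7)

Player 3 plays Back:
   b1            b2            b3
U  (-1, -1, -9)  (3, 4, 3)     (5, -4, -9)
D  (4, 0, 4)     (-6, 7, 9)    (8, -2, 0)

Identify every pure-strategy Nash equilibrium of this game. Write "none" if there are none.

Pure NE: (U, b2, Back)

Player 1 against (b1, Front): payoffs 6, 3 → best response U.
Player 1 against (b1, Back): payoffs -1, 4 → best response D.
Player 1 against (b2, Front): payoffs 6, 1 → best response U.
Player 1 against (b2, Back): payoffs 3, -6 → best response U.
Player 1 against (b3, Front): payoffs 0, -4 → best response U.
Player 1 against (b3, Back): payoffs 5, 8 → best response D.
Player 2 against (U, Front): payoffs -2, 5, 1 → best response b2.
Player 2 against (U, Back): payoffs -1, 4, -4 → best response b2.
Player 2 against (D, Front): payoffs -7, -9, -3 → best response b3.
Player 2 against (D, Back): payoffs 0, 7, -2 → best response b2.
Player 3 against (U, b1): payoffs -5, -9 → best response Front.
Player 3 against (U, b2): payoffs -5, 3 → best response Back.
Player 3 against (U, b3): payoffs 9, -9 → best response Front.
Player 3 against (D, b1): payoffs -2, 4 → best response Back.
Player 3 against (D, b2): payoffs -1, 9 → best response Back.
Player 3 against (D, b3): payoffs 7, 0 → best response Front.
Mutual best responses: (U, b2, Back).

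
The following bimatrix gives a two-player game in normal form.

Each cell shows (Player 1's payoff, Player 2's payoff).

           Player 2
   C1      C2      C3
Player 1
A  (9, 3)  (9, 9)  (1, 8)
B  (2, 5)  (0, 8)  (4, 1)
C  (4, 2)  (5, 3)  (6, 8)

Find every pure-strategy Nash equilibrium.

(A, C1): Player 2 can switch to C2 (3 → 9). Not NE.
(A, C2): Player 1 gets 9, best alternative 5; Player 2 gets 9, best alternative 8. No profitable deviation — NE.
(A, C3): Player 1 can switch to B (1 → 4). Not NE.
(B, C1): Player 1 can switch to A (2 → 9). Not NE.
(B, C2): Player 1 can switch to A (0 → 9). Not NE.
(B, C3): Player 1 can switch to C (4 → 6). Not NE.
(C, C1): Player 1 can switch to A (4 → 9). Not NE.
(C, C2): Player 1 can switch to A (5 → 9). Not NE.
(C, C3): Player 1 gets 6, best alternative 4; Player 2 gets 8, best alternative 3. No profitable deviation — NE.

(A, C2), (C, C3)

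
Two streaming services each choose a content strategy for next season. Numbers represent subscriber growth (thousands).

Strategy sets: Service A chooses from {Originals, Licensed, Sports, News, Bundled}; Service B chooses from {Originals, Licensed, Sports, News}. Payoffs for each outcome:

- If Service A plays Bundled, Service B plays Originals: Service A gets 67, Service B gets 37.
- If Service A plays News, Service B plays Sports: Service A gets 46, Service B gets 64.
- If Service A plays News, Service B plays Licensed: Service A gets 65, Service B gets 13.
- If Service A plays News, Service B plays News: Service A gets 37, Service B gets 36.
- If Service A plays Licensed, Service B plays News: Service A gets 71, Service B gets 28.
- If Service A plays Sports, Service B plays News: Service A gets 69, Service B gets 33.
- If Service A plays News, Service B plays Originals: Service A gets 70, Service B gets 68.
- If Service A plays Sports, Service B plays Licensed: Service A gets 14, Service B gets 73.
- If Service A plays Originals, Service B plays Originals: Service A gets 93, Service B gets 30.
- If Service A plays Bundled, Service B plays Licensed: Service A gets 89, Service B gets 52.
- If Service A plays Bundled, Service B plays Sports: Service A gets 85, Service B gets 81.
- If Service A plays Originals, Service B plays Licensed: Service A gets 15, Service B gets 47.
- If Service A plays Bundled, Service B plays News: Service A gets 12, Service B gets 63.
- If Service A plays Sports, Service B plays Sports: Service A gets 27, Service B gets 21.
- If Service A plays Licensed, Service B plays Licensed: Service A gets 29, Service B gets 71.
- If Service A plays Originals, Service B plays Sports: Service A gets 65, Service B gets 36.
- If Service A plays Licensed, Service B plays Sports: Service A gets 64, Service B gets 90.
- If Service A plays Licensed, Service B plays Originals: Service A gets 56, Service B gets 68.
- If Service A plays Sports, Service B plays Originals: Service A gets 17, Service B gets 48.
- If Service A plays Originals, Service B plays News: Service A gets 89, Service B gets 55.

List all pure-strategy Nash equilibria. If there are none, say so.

Pure-strategy Nash equilibria: (Originals, News); (Bundled, Sports)

Service A against Originals: payoffs 93, 56, 17, 70, 67 → best response Originals.
Service A against Licensed: payoffs 15, 29, 14, 65, 89 → best response Bundled.
Service A against Sports: payoffs 65, 64, 27, 46, 85 → best response Bundled.
Service A against News: payoffs 89, 71, 69, 37, 12 → best response Originals.
Service B against Originals: payoffs 30, 47, 36, 55 → best response News.
Service B against Licensed: payoffs 68, 71, 90, 28 → best response Sports.
Service B against Sports: payoffs 48, 73, 21, 33 → best response Licensed.
Service B against News: payoffs 68, 13, 64, 36 → best response Originals.
Service B against Bundled: payoffs 37, 52, 81, 63 → best response Sports.
Mutual best responses: (Originals, News); (Bundled, Sports).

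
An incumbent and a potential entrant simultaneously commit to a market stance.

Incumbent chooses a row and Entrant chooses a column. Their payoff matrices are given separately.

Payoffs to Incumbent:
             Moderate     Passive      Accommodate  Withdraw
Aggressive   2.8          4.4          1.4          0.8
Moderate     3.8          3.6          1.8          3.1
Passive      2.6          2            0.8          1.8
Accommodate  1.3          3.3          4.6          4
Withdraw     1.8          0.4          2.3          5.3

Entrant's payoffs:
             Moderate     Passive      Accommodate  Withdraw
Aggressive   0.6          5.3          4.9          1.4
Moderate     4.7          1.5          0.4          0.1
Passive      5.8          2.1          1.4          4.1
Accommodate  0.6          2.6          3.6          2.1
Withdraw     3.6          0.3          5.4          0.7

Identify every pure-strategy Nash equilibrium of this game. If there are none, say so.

(Aggressive, Passive) and (Moderate, Moderate) and (Accommodate, Accommodate)

Check each profile: it is a Nash equilibrium iff no player can strictly gain by switching unilaterally.
(Aggressive, Moderate): Incumbent can switch to Moderate (2.8 → 3.8). Not NE.
(Aggressive, Passive): Incumbent gets 4.4, best alternative 3.6; Entrant gets 5.3, best alternative 4.9. No profitable deviation — NE.
(Aggressive, Accommodate): Incumbent can switch to Moderate (1.4 → 1.8). Not NE.
(Aggressive, Withdraw): Incumbent can switch to Moderate (0.8 → 3.1). Not NE.
(Moderate, Moderate): Incumbent gets 3.8, best alternative 2.8; Entrant gets 4.7, best alternative 1.5. No profitable deviation — NE.
(Moderate, Passive): Incumbent can switch to Aggressive (3.6 → 4.4). Not NE.
(Moderate, Accommodate): Incumbent can switch to Accommodate (1.8 → 4.6). Not NE.
(Moderate, Withdraw): Incumbent can switch to Accommodate (3.1 → 4). Not NE.
(Passive, Moderate): Incumbent can switch to Aggressive (2.6 → 2.8). Not NE.
(Passive, Passive): Incumbent can switch to Aggressive (2 → 4.4). Not NE.
(Passive, Accommodate): Incumbent can switch to Aggressive (0.8 → 1.4). Not NE.
(Passive, Withdraw): Incumbent can switch to Moderate (1.8 → 3.1). Not NE.
(Accommodate, Accommodate): Incumbent gets 4.6, best alternative 2.3; Entrant gets 3.6, best alternative 2.6. No profitable deviation — NE.
(The remaining 7 profiles each have a profitable deviation by the same check.)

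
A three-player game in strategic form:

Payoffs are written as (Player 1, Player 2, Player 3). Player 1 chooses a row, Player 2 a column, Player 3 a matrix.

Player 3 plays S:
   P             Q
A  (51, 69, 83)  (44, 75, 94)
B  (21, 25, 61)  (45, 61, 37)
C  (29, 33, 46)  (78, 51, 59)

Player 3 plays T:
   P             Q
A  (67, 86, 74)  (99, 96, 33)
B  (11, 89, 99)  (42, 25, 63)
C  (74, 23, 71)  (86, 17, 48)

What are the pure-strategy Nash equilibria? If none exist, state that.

Check each profile: it is a Nash equilibrium iff no player can strictly gain by switching unilaterally.
(A, P, S): Player 2 can switch to Q (69 → 75). Not NE.
(A, P, T): Player 1 can switch to C (67 → 74). Not NE.
(A, Q, S): Player 1 can switch to B (44 → 45). Not NE.
(A, Q, T): Player 3 can switch to S (33 → 94). Not NE.
(B, P, S): Player 1 can switch to A (21 → 51). Not NE.
(B, P, T): Player 1 can switch to A (11 → 67). Not NE.
(B, Q, S): Player 1 can switch to C (45 → 78). Not NE.
(B, Q, T): Player 1 can switch to A (42 → 99). Not NE.
(C, P, S): Player 1 can switch to A (29 → 51). Not NE.
(C, P, T): Player 1 gets 74, best alternative 67; Player 2 gets 23, best alternative 17; Player 3 gets 71, best alternative 46. No profitable deviation — NE.
(C, Q, S): Player 1 gets 78, best alternative 45; Player 2 gets 51, best alternative 33; Player 3 gets 59, best alternative 48. No profitable deviation — NE.
(C, Q, T): Player 1 can switch to A (86 → 99). Not NE.

Pure-strategy Nash equilibria: (C, P, T) and (C, Q, S)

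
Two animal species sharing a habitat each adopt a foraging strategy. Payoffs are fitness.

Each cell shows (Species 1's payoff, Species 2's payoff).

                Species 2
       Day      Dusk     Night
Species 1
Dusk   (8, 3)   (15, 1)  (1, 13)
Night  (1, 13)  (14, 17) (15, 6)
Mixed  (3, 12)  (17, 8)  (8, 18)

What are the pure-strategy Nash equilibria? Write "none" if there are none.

Species 1 against Day: payoffs 8, 1, 3 → best response Dusk.
Species 1 against Dusk: payoffs 15, 14, 17 → best response Mixed.
Species 1 against Night: payoffs 1, 15, 8 → best response Night.
Species 2 against Dusk: payoffs 3, 1, 13 → best response Night.
Species 2 against Night: payoffs 13, 17, 6 → best response Dusk.
Species 2 against Mixed: payoffs 12, 8, 18 → best response Night.
No profile is a mutual best response for all players.

none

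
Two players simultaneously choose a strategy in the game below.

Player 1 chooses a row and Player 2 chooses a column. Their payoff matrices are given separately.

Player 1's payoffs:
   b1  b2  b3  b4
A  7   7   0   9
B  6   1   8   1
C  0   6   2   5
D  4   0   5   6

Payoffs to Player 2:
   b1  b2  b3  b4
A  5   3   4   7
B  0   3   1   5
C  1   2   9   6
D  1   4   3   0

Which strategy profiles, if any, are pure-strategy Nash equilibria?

The unique pure-strategy Nash equilibrium is (A, b4).

Player 1 against b1: payoffs 7, 6, 0, 4 → best response A.
Player 1 against b2: payoffs 7, 1, 6, 0 → best response A.
Player 1 against b3: payoffs 0, 8, 2, 5 → best response B.
Player 1 against b4: payoffs 9, 1, 5, 6 → best response A.
Player 2 against A: payoffs 5, 3, 4, 7 → best response b4.
Player 2 against B: payoffs 0, 3, 1, 5 → best response b4.
Player 2 against C: payoffs 1, 2, 9, 6 → best response b3.
Player 2 against D: payoffs 1, 4, 3, 0 → best response b2.
Mutual best responses: (A, b4).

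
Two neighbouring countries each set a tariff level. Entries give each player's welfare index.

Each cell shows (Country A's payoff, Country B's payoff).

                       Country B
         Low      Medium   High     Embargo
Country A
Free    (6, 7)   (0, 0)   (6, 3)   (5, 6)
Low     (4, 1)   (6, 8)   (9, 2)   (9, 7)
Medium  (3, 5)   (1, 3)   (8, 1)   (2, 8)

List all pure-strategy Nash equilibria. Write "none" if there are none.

Pure-strategy Nash equilibria: (Free, Low) and (Low, Medium)

Country A against Low: payoffs 6, 4, 3 → best response Free.
Country A against Medium: payoffs 0, 6, 1 → best response Low.
Country A against High: payoffs 6, 9, 8 → best response Low.
Country A against Embargo: payoffs 5, 9, 2 → best response Low.
Country B against Free: payoffs 7, 0, 3, 6 → best response Low.
Country B against Low: payoffs 1, 8, 2, 7 → best response Medium.
Country B against Medium: payoffs 5, 3, 1, 8 → best response Embargo.
Mutual best responses: (Free, Low); (Low, Medium).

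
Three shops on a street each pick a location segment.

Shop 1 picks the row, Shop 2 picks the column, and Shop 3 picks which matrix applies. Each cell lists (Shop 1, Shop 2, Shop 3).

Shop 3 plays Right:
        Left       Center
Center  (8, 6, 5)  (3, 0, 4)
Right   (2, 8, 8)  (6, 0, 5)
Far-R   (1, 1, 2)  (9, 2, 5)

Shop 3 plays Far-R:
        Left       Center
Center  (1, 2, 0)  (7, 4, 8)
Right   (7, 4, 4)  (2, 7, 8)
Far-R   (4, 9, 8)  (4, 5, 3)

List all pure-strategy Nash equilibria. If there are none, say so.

Pure-strategy Nash equilibria: (Center, Left, Right) and (Center, Center, Far-R) and (Far-R, Center, Right)

Mark each player's best response to every combination of opponents' strategies; a profile where every player is best-responding is a pure Nash equilibrium.
Shop 1 against (Left, Right): payoffs 8, 2, 1 → best response Center.
Shop 1 against (Left, Far-R): payoffs 1, 7, 4 → best response Right.
Shop 1 against (Center, Right): payoffs 3, 6, 9 → best response Far-R.
Shop 1 against (Center, Far-R): payoffs 7, 2, 4 → best response Center.
Shop 2 against (Center, Right): payoffs 6, 0 → best response Left.
Shop 2 against (Center, Far-R): payoffs 2, 4 → best response Center.
Shop 2 against (Right, Right): payoffs 8, 0 → best response Left.
Shop 2 against (Right, Far-R): payoffs 4, 7 → best response Center.
Shop 2 against (Far-R, Right): payoffs 1, 2 → best response Center.
Shop 2 against (Far-R, Far-R): payoffs 9, 5 → best response Left.
Shop 3 against (Center, Left): payoffs 5, 0 → best response Right.
Shop 3 against (Center, Center): payoffs 4, 8 → best response Far-R.
Shop 3 against (Right, Left): payoffs 8, 4 → best response Right.
Shop 3 against (Right, Center): payoffs 5, 8 → best response Far-R.
Shop 3 against (Far-R, Left): payoffs 2, 8 → best response Far-R.
Shop 3 against (Far-R, Center): payoffs 5, 3 → best response Right.
Mutual best responses: (Center, Left, Right); (Center, Center, Far-R); (Far-R, Center, Right).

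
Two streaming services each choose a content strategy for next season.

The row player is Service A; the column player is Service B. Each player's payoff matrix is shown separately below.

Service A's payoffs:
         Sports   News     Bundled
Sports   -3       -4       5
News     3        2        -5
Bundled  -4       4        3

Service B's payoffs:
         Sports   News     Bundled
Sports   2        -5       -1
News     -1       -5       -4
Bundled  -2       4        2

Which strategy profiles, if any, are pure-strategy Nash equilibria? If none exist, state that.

For each strategy profile, look for a profitable unilateral deviation.
(Sports, Sports): Service A can switch to News (-3 → 3). Not NE.
(Sports, News): Service A can switch to News (-4 → 2). Not NE.
(Sports, Bundled): Service B can switch to Sports (-1 → 2). Not NE.
(News, Sports): Service A gets 3, best alternative -3; Service B gets -1, best alternative -4. No profitable deviation — NE.
(News, News): Service A can switch to Bundled (2 → 4). Not NE.
(News, Bundled): Service A can switch to Sports (-5 → 5). Not NE.
(Bundled, Sports): Service A can switch to Sports (-4 → -3). Not NE.
(Bundled, News): Service A gets 4, best alternative 2; Service B gets 4, best alternative 2. No profitable deviation — NE.
(The remaining 1 profile has a profitable deviation by the same check.)

The pure Nash equilibria are (News, Sports); (Bundled, News).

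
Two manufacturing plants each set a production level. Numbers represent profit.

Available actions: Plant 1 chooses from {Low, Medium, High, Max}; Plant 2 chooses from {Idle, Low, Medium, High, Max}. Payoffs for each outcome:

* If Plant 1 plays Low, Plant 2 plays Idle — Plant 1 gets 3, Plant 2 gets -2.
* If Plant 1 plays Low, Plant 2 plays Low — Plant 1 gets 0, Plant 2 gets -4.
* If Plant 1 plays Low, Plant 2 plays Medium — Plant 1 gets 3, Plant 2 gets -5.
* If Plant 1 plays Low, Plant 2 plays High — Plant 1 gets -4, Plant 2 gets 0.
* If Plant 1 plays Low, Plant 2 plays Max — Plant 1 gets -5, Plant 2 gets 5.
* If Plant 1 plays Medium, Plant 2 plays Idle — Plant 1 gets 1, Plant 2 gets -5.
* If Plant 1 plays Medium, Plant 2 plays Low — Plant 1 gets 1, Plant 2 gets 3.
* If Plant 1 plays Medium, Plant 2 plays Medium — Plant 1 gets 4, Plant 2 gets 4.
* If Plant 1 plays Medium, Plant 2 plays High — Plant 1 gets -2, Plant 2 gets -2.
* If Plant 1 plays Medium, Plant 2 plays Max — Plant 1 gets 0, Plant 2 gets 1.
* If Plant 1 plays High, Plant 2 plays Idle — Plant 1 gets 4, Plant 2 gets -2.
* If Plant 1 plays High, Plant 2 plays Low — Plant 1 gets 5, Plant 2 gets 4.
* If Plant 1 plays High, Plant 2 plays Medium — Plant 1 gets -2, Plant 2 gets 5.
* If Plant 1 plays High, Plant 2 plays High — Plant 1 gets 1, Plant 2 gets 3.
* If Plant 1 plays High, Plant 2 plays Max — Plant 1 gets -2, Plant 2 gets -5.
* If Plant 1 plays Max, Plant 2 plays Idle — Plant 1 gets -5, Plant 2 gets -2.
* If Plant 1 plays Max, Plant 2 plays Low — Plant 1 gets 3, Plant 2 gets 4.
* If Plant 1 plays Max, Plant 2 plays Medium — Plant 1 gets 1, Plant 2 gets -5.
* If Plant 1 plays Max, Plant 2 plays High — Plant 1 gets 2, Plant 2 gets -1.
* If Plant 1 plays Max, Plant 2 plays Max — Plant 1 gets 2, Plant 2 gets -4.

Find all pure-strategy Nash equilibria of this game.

For each player, find the best response to each opponent profile; mutual best responses are the pure NE.
Plant 1 against Idle: payoffs 3, 1, 4, -5 → best response High.
Plant 1 against Low: payoffs 0, 1, 5, 3 → best response High.
Plant 1 against Medium: payoffs 3, 4, -2, 1 → best response Medium.
Plant 1 against High: payoffs -4, -2, 1, 2 → best response Max.
Plant 1 against Max: payoffs -5, 0, -2, 2 → best response Max.
Plant 2 against Low: payoffs -2, -4, -5, 0, 5 → best response Max.
Plant 2 against Medium: payoffs -5, 3, 4, -2, 1 → best response Medium.
Plant 2 against High: payoffs -2, 4, 5, 3, -5 → best response Medium.
Plant 2 against Max: payoffs -2, 4, -5, -1, -4 → best response Low.
Mutual best responses: (Medium, Medium).

Pure NE: (Medium, Medium)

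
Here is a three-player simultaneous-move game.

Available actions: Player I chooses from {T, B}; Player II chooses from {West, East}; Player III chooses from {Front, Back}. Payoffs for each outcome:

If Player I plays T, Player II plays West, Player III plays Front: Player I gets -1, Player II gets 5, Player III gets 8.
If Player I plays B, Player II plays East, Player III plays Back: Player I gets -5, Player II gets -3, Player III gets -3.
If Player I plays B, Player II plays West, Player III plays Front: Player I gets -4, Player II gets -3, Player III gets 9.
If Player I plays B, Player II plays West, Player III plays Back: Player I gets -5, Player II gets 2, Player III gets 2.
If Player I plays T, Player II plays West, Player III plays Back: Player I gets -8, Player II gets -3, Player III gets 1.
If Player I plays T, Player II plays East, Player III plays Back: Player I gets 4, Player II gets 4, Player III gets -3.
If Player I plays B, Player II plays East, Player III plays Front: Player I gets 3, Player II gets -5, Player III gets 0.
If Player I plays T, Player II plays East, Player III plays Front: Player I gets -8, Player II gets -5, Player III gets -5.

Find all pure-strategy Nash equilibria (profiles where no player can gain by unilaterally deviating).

(T, West, Front): Player I gets -1, best alternative -4; Player II gets 5, best alternative -5; Player III gets 8, best alternative 1. No profitable deviation — NE.
(T, West, Back): Player I can switch to B (-8 → -5). Not NE.
(T, East, Front): Player I can switch to B (-8 → 3). Not NE.
(T, East, Back): Player I gets 4, best alternative -5; Player II gets 4, best alternative -3; Player III gets -3, best alternative -5. No profitable deviation — NE.
(B, West, Front): Player I can switch to T (-4 → -1). Not NE.
(B, West, Back): Player III can switch to Front (2 → 9). Not NE.
(B, East, Front): Player II can switch to West (-5 → -3). Not NE.
(B, East, Back): Player I can switch to T (-5 → 4). Not NE.

Pure-strategy Nash equilibria: (T, West, Front), (T, East, Back)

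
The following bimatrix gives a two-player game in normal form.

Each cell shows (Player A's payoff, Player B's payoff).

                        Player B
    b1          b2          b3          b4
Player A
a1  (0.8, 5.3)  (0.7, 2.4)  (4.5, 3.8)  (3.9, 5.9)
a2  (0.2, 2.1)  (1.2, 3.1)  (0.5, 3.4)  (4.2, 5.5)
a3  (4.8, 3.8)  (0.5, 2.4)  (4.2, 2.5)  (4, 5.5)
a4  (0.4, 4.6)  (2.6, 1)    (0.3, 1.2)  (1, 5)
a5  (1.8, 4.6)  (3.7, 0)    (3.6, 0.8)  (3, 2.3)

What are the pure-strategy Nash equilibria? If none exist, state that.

The unique pure-strategy Nash equilibrium is (a2, b4).

For each strategy profile, look for a profitable unilateral deviation.
(a1, b1): Player A can switch to a3 (0.8 → 4.8). Not NE.
(a1, b2): Player A can switch to a2 (0.7 → 1.2). Not NE.
(a1, b3): Player B can switch to b1 (3.8 → 5.3). Not NE.
(a1, b4): Player A can switch to a2 (3.9 → 4.2). Not NE.
(a2, b1): Player A can switch to a1 (0.2 → 0.8). Not NE.
(a2, b2): Player A can switch to a4 (1.2 → 2.6). Not NE.
(a2, b3): Player A can switch to a1 (0.5 → 4.5). Not NE.
(a2, b4): Player A gets 4.2, best alternative 4; Player B gets 5.5, best alternative 3.4. No profitable deviation — NE.
(a3, b1): Player B can switch to b4 (3.8 → 5.5). Not NE.
(The remaining 11 profiles each have a profitable deviation by the same check.)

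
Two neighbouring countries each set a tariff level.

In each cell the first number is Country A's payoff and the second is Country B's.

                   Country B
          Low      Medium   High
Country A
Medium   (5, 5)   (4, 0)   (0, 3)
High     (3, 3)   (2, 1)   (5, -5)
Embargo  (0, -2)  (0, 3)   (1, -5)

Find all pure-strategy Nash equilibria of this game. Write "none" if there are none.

Country A against Low: payoffs 5, 3, 0 → best response Medium.
Country A against Medium: payoffs 4, 2, 0 → best response Medium.
Country A against High: payoffs 0, 5, 1 → best response High.
Country B against Medium: payoffs 5, 0, 3 → best response Low.
Country B against High: payoffs 3, 1, -5 → best response Low.
Country B against Embargo: payoffs -2, 3, -5 → best response Medium.
Mutual best responses: (Medium, Low).

Pure NE: (Medium, Low)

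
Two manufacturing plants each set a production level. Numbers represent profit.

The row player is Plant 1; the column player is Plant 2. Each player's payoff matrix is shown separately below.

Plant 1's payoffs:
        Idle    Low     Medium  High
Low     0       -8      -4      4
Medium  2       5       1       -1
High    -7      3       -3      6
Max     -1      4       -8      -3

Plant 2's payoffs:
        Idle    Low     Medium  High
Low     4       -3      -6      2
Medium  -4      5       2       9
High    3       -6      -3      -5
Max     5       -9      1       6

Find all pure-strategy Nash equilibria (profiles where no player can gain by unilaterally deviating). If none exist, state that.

There is no pure-strategy Nash equilibrium.

(Low, Idle): Plant 1 can switch to Medium (0 → 2). Not NE.
(Low, Low): Plant 1 can switch to Medium (-8 → 5). Not NE.
(Low, Medium): Plant 1 can switch to Medium (-4 → 1). Not NE.
(Low, High): Plant 1 can switch to High (4 → 6). Not NE.
(Medium, Idle): Plant 2 can switch to Low (-4 → 5). Not NE.
(Medium, Low): Plant 2 can switch to High (5 → 9). Not NE.
(Medium, Medium): Plant 2 can switch to Low (2 → 5). Not NE.
(Medium, High): Plant 1 can switch to Low (-1 → 4). Not NE.
(The remaining 8 profiles each have a profitable deviation by the same check.)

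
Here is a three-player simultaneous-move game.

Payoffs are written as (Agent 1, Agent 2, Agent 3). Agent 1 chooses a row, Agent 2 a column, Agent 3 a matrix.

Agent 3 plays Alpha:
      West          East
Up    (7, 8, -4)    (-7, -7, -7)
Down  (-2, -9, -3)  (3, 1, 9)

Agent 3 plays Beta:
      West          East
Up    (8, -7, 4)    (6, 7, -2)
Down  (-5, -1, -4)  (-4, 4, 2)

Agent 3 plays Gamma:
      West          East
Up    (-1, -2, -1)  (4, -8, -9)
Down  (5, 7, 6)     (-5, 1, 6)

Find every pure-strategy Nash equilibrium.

(Up, East, Beta) and (Down, West, Gamma) and (Down, East, Alpha)

Agent 1 against (West, Alpha): payoffs 7, -2 → best response Up.
Agent 1 against (West, Beta): payoffs 8, -5 → best response Up.
Agent 1 against (West, Gamma): payoffs -1, 5 → best response Down.
Agent 1 against (East, Alpha): payoffs -7, 3 → best response Down.
Agent 1 against (East, Beta): payoffs 6, -4 → best response Up.
Agent 1 against (East, Gamma): payoffs 4, -5 → best response Up.
Agent 2 against (Up, Alpha): payoffs 8, -7 → best response West.
Agent 2 against (Up, Beta): payoffs -7, 7 → best response East.
Agent 2 against (Up, Gamma): payoffs -2, -8 → best response West.
Agent 2 against (Down, Alpha): payoffs -9, 1 → best response East.
Agent 2 against (Down, Beta): payoffs -1, 4 → best response East.
Agent 2 against (Down, Gamma): payoffs 7, 1 → best response West.
Agent 3 against (Up, West): payoffs -4, 4, -1 → best response Beta.
Agent 3 against (Up, East): payoffs -7, -2, -9 → best response Beta.
Agent 3 against (Down, West): payoffs -3, -4, 6 → best response Gamma.
Agent 3 against (Down, East): payoffs 9, 2, 6 → best response Alpha.
Mutual best responses: (Up, East, Beta); (Down, West, Gamma); (Down, East, Alpha).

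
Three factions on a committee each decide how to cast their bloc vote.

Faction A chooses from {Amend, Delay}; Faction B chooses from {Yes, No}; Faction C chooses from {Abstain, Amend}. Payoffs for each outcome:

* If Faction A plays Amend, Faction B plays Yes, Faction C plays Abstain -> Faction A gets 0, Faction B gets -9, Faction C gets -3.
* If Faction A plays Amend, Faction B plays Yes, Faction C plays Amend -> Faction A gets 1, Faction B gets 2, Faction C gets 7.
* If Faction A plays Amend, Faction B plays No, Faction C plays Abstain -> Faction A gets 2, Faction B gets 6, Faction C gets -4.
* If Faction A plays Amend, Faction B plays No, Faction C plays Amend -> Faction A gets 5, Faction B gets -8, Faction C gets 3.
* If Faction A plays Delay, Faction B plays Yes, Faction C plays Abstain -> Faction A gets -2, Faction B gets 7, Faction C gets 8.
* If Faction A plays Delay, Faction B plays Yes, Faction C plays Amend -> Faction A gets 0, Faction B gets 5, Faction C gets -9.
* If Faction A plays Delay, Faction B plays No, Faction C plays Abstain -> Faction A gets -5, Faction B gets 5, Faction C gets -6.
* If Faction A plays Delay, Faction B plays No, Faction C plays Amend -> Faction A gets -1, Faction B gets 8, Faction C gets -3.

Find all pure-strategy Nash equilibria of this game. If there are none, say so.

Faction A against (Yes, Abstain): payoffs 0, -2 → best response Amend.
Faction A against (Yes, Amend): payoffs 1, 0 → best response Amend.
Faction A against (No, Abstain): payoffs 2, -5 → best response Amend.
Faction A against (No, Amend): payoffs 5, -1 → best response Amend.
Faction B against (Amend, Abstain): payoffs -9, 6 → best response No.
Faction B against (Amend, Amend): payoffs 2, -8 → best response Yes.
Faction B against (Delay, Abstain): payoffs 7, 5 → best response Yes.
Faction B against (Delay, Amend): payoffs 5, 8 → best response No.
Faction C against (Amend, Yes): payoffs -3, 7 → best response Amend.
Faction C against (Amend, No): payoffs -4, 3 → best response Amend.
Faction C against (Delay, Yes): payoffs 8, -9 → best response Abstain.
Faction C against (Delay, No): payoffs -6, -3 → best response Amend.
Mutual best responses: (Amend, Yes, Amend).

(Amend, Yes, Amend)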